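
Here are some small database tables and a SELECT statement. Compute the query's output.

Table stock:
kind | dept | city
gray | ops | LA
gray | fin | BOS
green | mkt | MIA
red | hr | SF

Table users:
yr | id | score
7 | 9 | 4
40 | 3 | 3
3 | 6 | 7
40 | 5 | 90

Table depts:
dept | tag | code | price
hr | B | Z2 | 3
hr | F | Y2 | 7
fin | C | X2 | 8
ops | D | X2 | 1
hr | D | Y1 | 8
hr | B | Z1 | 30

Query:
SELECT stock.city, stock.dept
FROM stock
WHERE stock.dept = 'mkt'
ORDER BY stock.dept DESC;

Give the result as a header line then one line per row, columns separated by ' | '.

After WHERE (1 rows):
stock.kind | stock.dept | stock.city
green | mkt | MIA
After SELECT (1 rows):
stock.city | stock.dept
MIA | mkt
After ORDER BY (1 rows):
stock.city | stock.dept
MIA | mkt

== RESULT ==
stock.city | stock.dept
MIA | mkt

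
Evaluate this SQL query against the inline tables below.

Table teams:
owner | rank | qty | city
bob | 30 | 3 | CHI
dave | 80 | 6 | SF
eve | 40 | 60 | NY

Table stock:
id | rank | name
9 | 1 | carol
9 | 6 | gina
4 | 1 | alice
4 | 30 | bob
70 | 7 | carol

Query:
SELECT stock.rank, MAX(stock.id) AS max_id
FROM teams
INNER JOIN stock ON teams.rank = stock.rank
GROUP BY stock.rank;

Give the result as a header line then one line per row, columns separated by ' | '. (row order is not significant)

After JOIN stock (1 rows):
teams.owner | teams.rank | teams.qty | teams.city | stock.id | stock.rank | stock.name
bob | 30 | 3 | CHI | 4 | 30 | bob
After GROUP BY (1 rows):
stock.rank | max_id
30 | 4

== RESULT ==
stock.rank | max_id
30 | 4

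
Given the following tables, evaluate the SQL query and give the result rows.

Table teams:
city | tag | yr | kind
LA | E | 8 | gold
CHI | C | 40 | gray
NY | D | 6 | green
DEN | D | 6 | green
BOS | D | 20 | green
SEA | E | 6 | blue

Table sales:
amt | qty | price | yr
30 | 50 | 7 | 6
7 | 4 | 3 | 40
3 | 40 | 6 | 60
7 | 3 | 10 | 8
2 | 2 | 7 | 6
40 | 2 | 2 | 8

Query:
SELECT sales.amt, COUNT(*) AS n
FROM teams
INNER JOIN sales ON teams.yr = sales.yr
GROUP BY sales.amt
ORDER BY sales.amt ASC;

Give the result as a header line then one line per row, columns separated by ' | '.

After JOIN sales (9 rows):
teams.city | teams.tag | teams.yr | teams.kind | sales.amt | sales.qty | sales.price | sales.yr
LA | E | 8 | gold | 7 | 3 | 10 | 8
LA | E | 8 | gold | 40 | 2 | 2 | 8
CHI | C | 40 | gray | 7 | 4 | 3 | 40
NY | D | 6 | green | 30 | 50 | 7 | 6
NY | D | 6 | green | 2 | 2 | 7 | 6
DEN | D | 6 | green | 30 | 50 | 7 | 6
DEN | D | 6 | green | 2 | 2 | 7 | 6
SEA | E | 6 | blue | 30 | 50 | 7 | 6
SEA | E | 6 | blue | 2 | 2 | 7 | 6
After GROUP BY (4 rows):
sales.amt | n
7 | 2
40 | 1
30 | 3
2 | 3
After ORDER BY (4 rows):
sales.amt | n
2 | 3
7 | 2
30 | 3
40 | 1

== RESULT ==
sales.amt | n
2 | 3
7 | 2
30 | 3
40 | 1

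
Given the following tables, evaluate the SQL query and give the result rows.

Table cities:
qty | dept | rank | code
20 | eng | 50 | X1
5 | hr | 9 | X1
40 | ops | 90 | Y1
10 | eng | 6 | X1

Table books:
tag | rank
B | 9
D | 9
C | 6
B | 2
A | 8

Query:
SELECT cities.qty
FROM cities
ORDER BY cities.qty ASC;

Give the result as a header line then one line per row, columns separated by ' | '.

After SELECT (4 rows):
cities.qty
20
5
40
10
After ORDER BY (4 rows):
cities.qty
5
10
20
40

== RESULT ==
cities.qty
5
10
20
40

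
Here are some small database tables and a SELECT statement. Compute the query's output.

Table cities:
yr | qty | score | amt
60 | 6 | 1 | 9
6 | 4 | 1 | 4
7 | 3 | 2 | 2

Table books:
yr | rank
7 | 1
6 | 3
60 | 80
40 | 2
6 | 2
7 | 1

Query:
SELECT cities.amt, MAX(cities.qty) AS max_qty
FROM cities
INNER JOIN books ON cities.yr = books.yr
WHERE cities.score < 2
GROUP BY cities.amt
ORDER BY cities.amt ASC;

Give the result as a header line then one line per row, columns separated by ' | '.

After JOIN books (5 rows):
cities.yr | cities.qty | cities.score | cities.amt | books.yr | books.rank
60 | 6 | 1 | 9 | 60 | 80
6 | 4 | 1 | 4 | 6 | 3
6 | 4 | 1 | 4 | 6 | 2
7 | 3 | 2 | 2 | 7 | 1
7 | 3 | 2 | 2 | 7 | 1
After WHERE (3 rows):
cities.yr | cities.qty | cities.score | cities.amt | books.yr | books.rank
60 | 6 | 1 | 9 | 60 | 80
6 | 4 | 1 | 4 | 6 | 3
6 | 4 | 1 | 4 | 6 | 2
After GROUP BY (2 rows):
cities.amt | max_qty
9 | 6
4 | 4
After ORDER BY (2 rows):
cities.amt | max_qty
4 | 4
9 | 6

== RESULT ==
cities.amt | max_qty
4 | 4
9 | 6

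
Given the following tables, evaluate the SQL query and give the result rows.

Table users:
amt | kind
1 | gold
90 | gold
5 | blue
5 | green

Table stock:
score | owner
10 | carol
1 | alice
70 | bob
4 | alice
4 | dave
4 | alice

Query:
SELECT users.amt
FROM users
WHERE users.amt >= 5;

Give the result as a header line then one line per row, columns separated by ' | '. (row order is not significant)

After WHERE (3 rows):
users.amt | users.kind
90 | gold
5 | blue
5 | green
After SELECT (3 rows):
users.amt
90
5
5

== RESULT ==
users.amt
90
5
5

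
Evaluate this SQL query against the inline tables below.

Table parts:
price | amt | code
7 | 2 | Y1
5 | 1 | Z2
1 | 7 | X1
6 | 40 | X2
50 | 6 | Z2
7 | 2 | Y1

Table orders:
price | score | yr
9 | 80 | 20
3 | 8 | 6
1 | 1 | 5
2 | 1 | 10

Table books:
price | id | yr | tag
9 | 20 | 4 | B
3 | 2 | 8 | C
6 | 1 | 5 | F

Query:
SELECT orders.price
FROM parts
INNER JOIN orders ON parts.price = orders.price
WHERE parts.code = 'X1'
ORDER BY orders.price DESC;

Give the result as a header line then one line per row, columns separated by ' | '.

After JOIN orders (1 rows):
parts.price | parts.amt | parts.code | orders.price | orders.score | orders.yr
1 | 7 | X1 | 1 | 1 | 5
After WHERE (1 rows):
parts.price | parts.amt | parts.code | orders.price | orders.score | orders.yr
1 | 7 | X1 | 1 | 1 | 5
After SELECT (1 rows):
orders.price
1
After ORDER BY (1 rows):
orders.price
1

== RESULT ==
orders.price
1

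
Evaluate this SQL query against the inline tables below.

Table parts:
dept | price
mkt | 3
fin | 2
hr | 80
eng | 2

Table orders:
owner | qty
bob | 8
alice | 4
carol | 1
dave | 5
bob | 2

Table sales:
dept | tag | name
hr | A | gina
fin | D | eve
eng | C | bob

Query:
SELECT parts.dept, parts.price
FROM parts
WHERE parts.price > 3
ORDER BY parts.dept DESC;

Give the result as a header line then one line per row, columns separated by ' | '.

== RESULT ==
parts.dept | parts.price
hr | 80

Derivation:
After WHERE (1 rows):
parts.dept | parts.price
hr | 80
After SELECT (1 rows):
parts.dept | parts.price
hr | 80
After ORDER BY (1 rows):
parts.dept | parts.price
hr | 80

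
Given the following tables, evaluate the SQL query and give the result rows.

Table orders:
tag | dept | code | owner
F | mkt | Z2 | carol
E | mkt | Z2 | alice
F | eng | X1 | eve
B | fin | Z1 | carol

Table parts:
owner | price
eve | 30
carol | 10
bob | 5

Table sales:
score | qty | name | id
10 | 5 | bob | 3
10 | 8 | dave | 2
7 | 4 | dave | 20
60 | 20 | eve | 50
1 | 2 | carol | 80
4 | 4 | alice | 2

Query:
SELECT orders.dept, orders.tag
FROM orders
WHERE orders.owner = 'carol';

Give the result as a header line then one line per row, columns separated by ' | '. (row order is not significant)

== RESULT ==
orders.dept | orders.tag
mkt | F
fin | B

Derivation:
After WHERE (2 rows):
orders.tag | orders.dept | orders.code | orders.owner
F | mkt | Z2 | carol
B | fin | Z1 | carol
After SELECT (2 rows):
orders.dept | orders.tag
mkt | F
fin | B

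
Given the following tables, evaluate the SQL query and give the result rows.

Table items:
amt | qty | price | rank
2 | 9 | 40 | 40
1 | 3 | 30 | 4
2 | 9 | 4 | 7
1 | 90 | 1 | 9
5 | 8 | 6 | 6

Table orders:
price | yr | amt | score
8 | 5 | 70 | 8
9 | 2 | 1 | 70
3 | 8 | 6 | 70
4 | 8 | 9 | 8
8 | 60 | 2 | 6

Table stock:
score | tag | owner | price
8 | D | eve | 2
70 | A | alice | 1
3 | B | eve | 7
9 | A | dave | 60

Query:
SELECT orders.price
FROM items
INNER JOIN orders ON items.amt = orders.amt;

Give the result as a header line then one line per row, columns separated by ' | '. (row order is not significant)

After JOIN orders (4 rows):
items.amt | items.qty | items.price | items.rank | orders.price | orders.yr | orders.amt | orders.score
2 | 9 | 40 | 40 | 8 | 60 | 2 | 6
1 | 3 | 30 | 4 | 9 | 2 | 1 | 70
2 | 9 | 4 | 7 | 8 | 60 | 2 | 6
1 | 90 | 1 | 9 | 9 | 2 | 1 | 70
After SELECT (4 rows):
orders.price
8
9
8
9

== RESULT ==
orders.price
8
9
8
9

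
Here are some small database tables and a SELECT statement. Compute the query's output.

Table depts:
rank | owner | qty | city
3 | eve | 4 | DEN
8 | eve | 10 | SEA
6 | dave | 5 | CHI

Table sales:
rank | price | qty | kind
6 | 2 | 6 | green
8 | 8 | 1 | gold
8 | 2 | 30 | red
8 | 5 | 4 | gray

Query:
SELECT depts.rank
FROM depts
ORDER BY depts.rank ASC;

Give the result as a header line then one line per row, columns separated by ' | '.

== RESULT ==
depts.rank
3
6
8

Derivation:
After SELECT (3 rows):
depts.rank
3
8
6
After ORDER BY (3 rows):
depts.rank
3
6
8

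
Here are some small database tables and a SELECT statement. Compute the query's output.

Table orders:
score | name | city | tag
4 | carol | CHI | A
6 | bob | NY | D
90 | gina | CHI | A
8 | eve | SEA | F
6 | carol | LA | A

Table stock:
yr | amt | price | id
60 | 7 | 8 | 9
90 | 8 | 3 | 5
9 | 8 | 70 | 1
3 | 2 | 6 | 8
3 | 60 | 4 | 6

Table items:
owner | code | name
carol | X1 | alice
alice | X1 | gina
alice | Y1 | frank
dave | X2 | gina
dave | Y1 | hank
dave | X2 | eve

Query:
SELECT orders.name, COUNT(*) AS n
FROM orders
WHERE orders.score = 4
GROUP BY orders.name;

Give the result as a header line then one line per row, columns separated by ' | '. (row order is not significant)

== RESULT ==
orders.name | n
carol | 1

Derivation:
After WHERE (1 rows):
orders.score | orders.name | orders.city | orders.tag
4 | carol | CHI | A
After GROUP BY (1 rows):
orders.name | n
carol | 1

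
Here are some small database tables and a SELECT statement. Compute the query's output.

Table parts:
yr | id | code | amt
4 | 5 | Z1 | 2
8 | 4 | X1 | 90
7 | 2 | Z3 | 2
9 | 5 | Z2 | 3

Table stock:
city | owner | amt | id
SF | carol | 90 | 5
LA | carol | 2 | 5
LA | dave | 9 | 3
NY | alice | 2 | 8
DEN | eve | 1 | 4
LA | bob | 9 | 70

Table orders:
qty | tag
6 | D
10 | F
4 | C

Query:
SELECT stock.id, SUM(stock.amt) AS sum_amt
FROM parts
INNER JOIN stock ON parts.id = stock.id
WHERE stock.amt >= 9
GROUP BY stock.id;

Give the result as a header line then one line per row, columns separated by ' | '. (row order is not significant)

After JOIN stock (5 rows):
parts.yr | parts.id | parts.code | parts.amt | stock.city | stock.owner | stock.amt | stock.id
4 | 5 | Z1 | 2 | SF | carol | 90 | 5
4 | 5 | Z1 | 2 | LA | carol | 2 | 5
8 | 4 | X1 | 90 | DEN | eve | 1 | 4
9 | 5 | Z2 | 3 | SF | carol | 90 | 5
9 | 5 | Z2 | 3 | LA | carol | 2 | 5
After WHERE (2 rows):
parts.yr | parts.id | parts.code | parts.amt | stock.city | stock.owner | stock.amt | stock.id
4 | 5 | Z1 | 2 | SF | carol | 90 | 5
9 | 5 | Z2 | 3 | SF | carol | 90 | 5
After GROUP BY (1 rows):
stock.id | sum_amt
5 | 180

== RESULT ==
stock.id | sum_amt
5 | 180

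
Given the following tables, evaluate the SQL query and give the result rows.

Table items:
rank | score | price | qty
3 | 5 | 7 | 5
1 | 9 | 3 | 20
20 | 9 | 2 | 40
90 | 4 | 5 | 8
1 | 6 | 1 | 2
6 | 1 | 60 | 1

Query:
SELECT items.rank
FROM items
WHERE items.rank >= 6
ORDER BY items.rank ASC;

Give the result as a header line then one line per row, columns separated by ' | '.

After WHERE (3 rows):
items.rank | items.score | items.price | items.qty
20 | 9 | 2 | 40
90 | 4 | 5 | 8
6 | 1 | 60 | 1
After SELECT (3 rows):
items.rank
20
90
6
After ORDER BY (3 rows):
items.rank
6
20
90

== RESULT ==
items.rank
6
20
90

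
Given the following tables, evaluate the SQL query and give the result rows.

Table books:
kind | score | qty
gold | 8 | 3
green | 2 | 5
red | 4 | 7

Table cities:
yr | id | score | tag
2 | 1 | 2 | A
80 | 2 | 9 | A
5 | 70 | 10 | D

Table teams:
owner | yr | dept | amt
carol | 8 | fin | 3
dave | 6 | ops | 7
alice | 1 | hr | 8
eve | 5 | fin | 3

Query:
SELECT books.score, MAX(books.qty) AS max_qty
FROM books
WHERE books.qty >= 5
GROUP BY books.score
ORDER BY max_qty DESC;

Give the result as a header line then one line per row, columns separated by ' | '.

After WHERE (2 rows):
books.kind | books.score | books.qty
green | 2 | 5
red | 4 | 7
After GROUP BY (2 rows):
books.score | max_qty
2 | 5
4 | 7
After ORDER BY (2 rows):
books.score | max_qty
4 | 7
2 | 5

== RESULT ==
books.score | max_qty
4 | 7
2 | 5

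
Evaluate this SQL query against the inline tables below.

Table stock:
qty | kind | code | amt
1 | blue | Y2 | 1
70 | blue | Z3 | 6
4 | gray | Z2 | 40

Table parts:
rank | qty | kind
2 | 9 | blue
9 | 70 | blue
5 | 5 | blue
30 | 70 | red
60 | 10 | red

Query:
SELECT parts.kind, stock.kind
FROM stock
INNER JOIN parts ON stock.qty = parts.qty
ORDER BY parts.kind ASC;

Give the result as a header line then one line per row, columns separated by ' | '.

After JOIN parts (2 rows):
stock.qty | stock.kind | stock.code | stock.amt | parts.rank | parts.qty | parts.kind
70 | blue | Z3 | 6 | 9 | 70 | blue
70 | blue | Z3 | 6 | 30 | 70 | red
After SELECT (2 rows):
parts.kind | stock.kind
blue | blue
red | blue
After ORDER BY (2 rows):
parts.kind | stock.kind
blue | blue
red | blue

== RESULT ==
parts.kind | stock.kind
blue | blue
red | blue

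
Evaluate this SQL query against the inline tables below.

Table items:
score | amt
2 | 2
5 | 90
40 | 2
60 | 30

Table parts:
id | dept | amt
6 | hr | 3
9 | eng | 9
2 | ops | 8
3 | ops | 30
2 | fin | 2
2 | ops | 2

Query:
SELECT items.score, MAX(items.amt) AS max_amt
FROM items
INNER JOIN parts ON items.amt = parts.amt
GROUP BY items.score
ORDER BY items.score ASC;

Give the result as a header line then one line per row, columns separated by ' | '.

After JOIN parts (5 rows):
items.score | items.amt | parts.id | parts.dept | parts.amt
2 | 2 | 2 | fin | 2
2 | 2 | 2 | ops | 2
40 | 2 | 2 | fin | 2
40 | 2 | 2 | ops | 2
60 | 30 | 3 | ops | 30
After GROUP BY (3 rows):
items.score | max_amt
2 | 2
40 | 2
60 | 30
After ORDER BY (3 rows):
items.score | max_amt
2 | 2
40 | 2
60 | 30

== RESULT ==
items.score | max_amt
2 | 2
40 | 2
60 | 30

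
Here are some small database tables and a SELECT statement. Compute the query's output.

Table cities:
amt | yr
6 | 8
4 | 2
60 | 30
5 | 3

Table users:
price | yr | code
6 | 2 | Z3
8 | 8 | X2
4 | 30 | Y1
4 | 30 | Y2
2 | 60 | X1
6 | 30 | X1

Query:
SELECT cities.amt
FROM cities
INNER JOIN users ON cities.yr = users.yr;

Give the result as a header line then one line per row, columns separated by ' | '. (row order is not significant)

After JOIN users (5 rows):
cities.amt | cities.yr | users.price | users.yr | users.code
6 | 8 | 8 | 8 | X2
4 | 2 | 6 | 2 | Z3
60 | 30 | 4 | 30 | Y1
60 | 30 | 4 | 30 | Y2
60 | 30 | 6 | 30 | X1
After SELECT (5 rows):
cities.amt
6
4
60
60
60

== RESULT ==
cities.amt
6
4
60
60
60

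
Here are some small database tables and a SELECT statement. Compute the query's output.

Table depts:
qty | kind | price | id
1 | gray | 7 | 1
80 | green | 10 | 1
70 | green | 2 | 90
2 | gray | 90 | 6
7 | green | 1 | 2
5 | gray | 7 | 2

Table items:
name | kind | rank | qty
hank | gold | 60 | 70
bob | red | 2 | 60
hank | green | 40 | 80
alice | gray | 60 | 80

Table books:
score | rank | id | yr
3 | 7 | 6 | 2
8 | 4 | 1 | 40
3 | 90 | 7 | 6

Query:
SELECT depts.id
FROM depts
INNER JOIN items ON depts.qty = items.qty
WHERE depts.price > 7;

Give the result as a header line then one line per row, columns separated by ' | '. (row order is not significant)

== RESULT ==
depts.id
1
1

Derivation:
After JOIN items (3 rows):
depts.qty | depts.kind | depts.price | depts.id | items.name | items.kind | items.rank | items.qty
80 | green | 10 | 1 | hank | green | 40 | 80
80 | green | 10 | 1 | alice | gray | 60 | 80
70 | green | 2 | 90 | hank | gold | 60 | 70
After WHERE (2 rows):
depts.qty | depts.kind | depts.price | depts.id | items.name | items.kind | items.rank | items.qty
80 | green | 10 | 1 | hank | green | 40 | 80
80 | green | 10 | 1 | alice | gray | 60 | 80
After SELECT (2 rows):
depts.id
1
1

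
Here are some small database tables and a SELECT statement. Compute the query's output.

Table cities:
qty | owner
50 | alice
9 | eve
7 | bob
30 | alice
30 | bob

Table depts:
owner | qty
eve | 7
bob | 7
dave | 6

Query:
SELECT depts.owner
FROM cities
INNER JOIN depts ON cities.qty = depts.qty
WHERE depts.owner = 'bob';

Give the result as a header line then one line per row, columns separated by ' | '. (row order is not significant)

After JOIN depts (2 rows):
cities.qty | cities.owner | depts.owner | depts.qty
7 | bob | eve | 7
7 | bob | bob | 7
After WHERE (1 rows):
cities.qty | cities.owner | depts.owner | depts.qty
7 | bob | bob | 7
After SELECT (1 rows):
depts.owner
bob

== RESULT ==
depts.owner
bob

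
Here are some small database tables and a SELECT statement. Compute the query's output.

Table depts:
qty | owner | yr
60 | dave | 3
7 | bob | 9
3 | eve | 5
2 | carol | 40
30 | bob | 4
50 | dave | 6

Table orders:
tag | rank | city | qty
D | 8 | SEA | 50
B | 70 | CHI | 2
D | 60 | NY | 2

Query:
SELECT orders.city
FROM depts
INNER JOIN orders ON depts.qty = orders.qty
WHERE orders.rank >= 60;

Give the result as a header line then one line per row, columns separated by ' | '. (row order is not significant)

== RESULT ==
orders.city
CHI
NY

Derivation:
After JOIN orders (3 rows):
depts.qty | depts.owner | depts.yr | orders.tag | orders.rank | orders.city | orders.qty
2 | carol | 40 | B | 70 | CHI | 2
2 | carol | 40 | D | 60 | NY | 2
50 | dave | 6 | D | 8 | SEA | 50
After WHERE (2 rows):
depts.qty | depts.owner | depts.yr | orders.tag | orders.rank | orders.city | orders.qty
2 | carol | 40 | B | 70 | CHI | 2
2 | carol | 40 | D | 60 | NY | 2
After SELECT (2 rows):
orders.city
CHI
NY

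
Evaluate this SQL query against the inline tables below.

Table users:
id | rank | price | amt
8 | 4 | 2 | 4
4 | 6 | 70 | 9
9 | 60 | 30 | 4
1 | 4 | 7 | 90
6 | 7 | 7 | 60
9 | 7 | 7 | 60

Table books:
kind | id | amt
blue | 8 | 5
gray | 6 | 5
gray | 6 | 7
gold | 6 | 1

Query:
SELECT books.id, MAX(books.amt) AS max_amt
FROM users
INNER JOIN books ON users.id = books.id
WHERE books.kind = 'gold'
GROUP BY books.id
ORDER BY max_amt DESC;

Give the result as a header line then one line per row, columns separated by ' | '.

After JOIN books (4 rows):
users.id | users.rank | users.price | users.amt | books.kind | books.id | books.amt
8 | 4 | 2 | 4 | blue | 8 | 5
6 | 7 | 7 | 60 | gray | 6 | 5
6 | 7 | 7 | 60 | gray | 6 | 7
6 | 7 | 7 | 60 | gold | 6 | 1
After WHERE (1 rows):
users.id | users.rank | users.price | users.amt | books.kind | books.id | books.amt
6 | 7 | 7 | 60 | gold | 6 | 1
After GROUP BY (1 rows):
books.id | max_amt
6 | 1
After ORDER BY (1 rows):
books.id | max_amt
6 | 1

== RESULT ==
books.id | max_amt
6 | 1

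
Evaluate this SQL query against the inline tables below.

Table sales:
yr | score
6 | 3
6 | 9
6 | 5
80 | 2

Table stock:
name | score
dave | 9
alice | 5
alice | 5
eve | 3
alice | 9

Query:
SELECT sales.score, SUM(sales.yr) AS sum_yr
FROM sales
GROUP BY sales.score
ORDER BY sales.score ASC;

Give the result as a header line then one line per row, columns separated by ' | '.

After GROUP BY (4 rows):
sales.score | sum_yr
3 | 6
9 | 6
5 | 6
2 | 80
After ORDER BY (4 rows):
sales.score | sum_yr
2 | 80
3 | 6
5 | 6
9 | 6

== RESULT ==
sales.score | sum_yr
2 | 80
3 | 6
5 | 6
9 | 6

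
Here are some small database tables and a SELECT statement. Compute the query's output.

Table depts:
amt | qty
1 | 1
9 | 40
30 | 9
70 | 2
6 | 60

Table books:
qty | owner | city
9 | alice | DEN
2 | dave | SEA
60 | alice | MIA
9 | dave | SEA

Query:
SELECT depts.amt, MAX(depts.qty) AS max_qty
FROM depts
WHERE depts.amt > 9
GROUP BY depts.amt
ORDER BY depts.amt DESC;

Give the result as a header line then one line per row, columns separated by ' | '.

After WHERE (2 rows):
depts.amt | depts.qty
30 | 9
70 | 2
After GROUP BY (2 rows):
depts.amt | max_qty
30 | 9
70 | 2
After ORDER BY (2 rows):
depts.amt | max_qty
70 | 2
30 | 9

== RESULT ==
depts.amt | max_qty
70 | 2
30 | 9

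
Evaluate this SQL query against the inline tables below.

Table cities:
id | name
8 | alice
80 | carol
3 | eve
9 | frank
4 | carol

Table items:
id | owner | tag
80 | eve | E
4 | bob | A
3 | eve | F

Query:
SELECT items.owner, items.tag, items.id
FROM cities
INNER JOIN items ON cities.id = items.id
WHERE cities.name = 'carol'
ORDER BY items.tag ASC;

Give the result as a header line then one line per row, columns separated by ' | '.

== RESULT ==
items.owner | items.tag | items.id
bob | A | 4
eve | E | 80

Derivation:
After JOIN items (3 rows):
cities.id | cities.name | items.id | items.owner | items.tag
80 | carol | 80 | eve | E
3 | eve | 3 | eve | F
4 | carol | 4 | bob | A
After WHERE (2 rows):
cities.id | cities.name | items.id | items.owner | items.tag
80 | carol | 80 | eve | E
4 | carol | 4 | bob | A
After SELECT (2 rows):
items.owner | items.tag | items.id
eve | E | 80
bob | A | 4
After ORDER BY (2 rows):
items.owner | items.tag | items.id
bob | A | 4
eve | E | 80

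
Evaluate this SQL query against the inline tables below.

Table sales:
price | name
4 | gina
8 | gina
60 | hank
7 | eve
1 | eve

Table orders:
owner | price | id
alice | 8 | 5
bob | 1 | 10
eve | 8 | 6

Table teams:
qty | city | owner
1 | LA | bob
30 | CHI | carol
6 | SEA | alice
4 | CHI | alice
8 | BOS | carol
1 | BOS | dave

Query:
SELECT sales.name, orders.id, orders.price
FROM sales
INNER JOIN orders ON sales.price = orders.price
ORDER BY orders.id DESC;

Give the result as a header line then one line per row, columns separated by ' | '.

After JOIN orders (3 rows):
sales.price | sales.name | orders.owner | orders.price | orders.id
8 | gina | alice | 8 | 5
8 | gina | eve | 8 | 6
1 | eve | bob | 1 | 10
After SELECT (3 rows):
sales.name | orders.id | orders.price
gina | 5 | 8
gina | 6 | 8
eve | 10 | 1
After ORDER BY (3 rows):
sales.name | orders.id | orders.price
eve | 10 | 1
gina | 6 | 8
gina | 5 | 8

== RESULT ==
sales.name | orders.id | orders.price
eve | 10 | 1
gina | 6 | 8
gina | 5 | 8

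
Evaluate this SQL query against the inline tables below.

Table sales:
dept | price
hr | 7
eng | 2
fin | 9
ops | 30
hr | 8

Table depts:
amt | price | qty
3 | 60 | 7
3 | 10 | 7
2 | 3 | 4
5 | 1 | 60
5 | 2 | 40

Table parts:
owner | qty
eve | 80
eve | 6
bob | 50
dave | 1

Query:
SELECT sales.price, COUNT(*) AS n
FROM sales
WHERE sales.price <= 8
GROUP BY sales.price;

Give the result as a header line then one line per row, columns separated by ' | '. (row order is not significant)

== RESULT ==
sales.price | n
7 | 1
2 | 1
8 | 1

Derivation:
After WHERE (3 rows):
sales.dept | sales.price
hr | 7
eng | 2
hr | 8
After GROUP BY (3 rows):
sales.price | n
7 | 1
2 | 1
8 | 1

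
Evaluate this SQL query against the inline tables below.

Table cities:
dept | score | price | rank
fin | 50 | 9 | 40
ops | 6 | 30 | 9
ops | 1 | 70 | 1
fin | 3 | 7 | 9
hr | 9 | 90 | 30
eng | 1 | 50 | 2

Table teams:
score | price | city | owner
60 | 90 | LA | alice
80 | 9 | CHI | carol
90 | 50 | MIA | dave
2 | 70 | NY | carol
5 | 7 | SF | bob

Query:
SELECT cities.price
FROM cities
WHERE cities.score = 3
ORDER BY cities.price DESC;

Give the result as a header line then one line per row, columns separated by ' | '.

After WHERE (1 rows):
cities.dept | cities.score | cities.price | cities.rank
fin | 3 | 7 | 9
After SELECT (1 rows):
cities.price
7
After ORDER BY (1 rows):
cities.price
7

== RESULT ==
cities.price
7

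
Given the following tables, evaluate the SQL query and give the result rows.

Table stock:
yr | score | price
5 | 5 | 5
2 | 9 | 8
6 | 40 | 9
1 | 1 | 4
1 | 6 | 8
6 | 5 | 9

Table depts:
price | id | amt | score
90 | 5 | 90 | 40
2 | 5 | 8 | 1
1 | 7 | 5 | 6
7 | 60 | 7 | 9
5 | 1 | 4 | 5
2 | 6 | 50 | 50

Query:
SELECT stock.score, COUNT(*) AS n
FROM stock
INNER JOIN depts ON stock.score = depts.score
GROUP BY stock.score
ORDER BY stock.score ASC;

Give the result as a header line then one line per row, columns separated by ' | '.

After JOIN depts (6 rows):
stock.yr | stock.score | stock.price | depts.price | depts.id | depts.amt | depts.score
5 | 5 | 5 | 5 | 1 | 4 | 5
2 | 9 | 8 | 7 | 60 | 7 | 9
6 | 40 | 9 | 90 | 5 | 90 | 40
1 | 1 | 4 | 2 | 5 | 8 | 1
1 | 6 | 8 | 1 | 7 | 5 | 6
6 | 5 | 9 | 5 | 1 | 4 | 5
After GROUP BY (5 rows):
stock.score | n
5 | 2
9 | 1
40 | 1
1 | 1
6 | 1
After ORDER BY (5 rows):
stock.score | n
1 | 1
5 | 2
6 | 1
9 | 1
40 | 1

== RESULT ==
stock.score | n
1 | 1
5 | 2
6 | 1
9 | 1
40 | 1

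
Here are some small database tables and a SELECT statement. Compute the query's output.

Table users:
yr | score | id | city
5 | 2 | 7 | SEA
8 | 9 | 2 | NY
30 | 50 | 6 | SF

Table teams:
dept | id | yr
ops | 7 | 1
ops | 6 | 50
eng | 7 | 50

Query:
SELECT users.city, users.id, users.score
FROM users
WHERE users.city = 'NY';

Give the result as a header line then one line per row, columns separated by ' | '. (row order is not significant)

After WHERE (1 rows):
users.yr | users.score | users.id | users.city
8 | 9 | 2 | NY
After SELECT (1 rows):
users.city | users.id | users.score
NY | 2 | 9

== RESULT ==
users.city | users.id | users.score
NY | 2 | 9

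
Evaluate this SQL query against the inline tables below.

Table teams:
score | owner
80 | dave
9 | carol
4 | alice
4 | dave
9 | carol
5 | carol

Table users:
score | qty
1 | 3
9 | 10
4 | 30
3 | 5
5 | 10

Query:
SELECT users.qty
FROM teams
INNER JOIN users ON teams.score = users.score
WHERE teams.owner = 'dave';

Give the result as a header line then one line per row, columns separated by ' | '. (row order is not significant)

After JOIN users (5 rows):
teams.score | teams.owner | users.score | users.qty
9 | carol | 9 | 10
4 | alice | 4 | 30
4 | dave | 4 | 30
9 | carol | 9 | 10
5 | carol | 5 | 10
After WHERE (1 rows):
teams.score | teams.owner | users.score | users.qty
4 | dave | 4 | 30
After SELECT (1 rows):
users.qty
30

== RESULT ==
users.qty
30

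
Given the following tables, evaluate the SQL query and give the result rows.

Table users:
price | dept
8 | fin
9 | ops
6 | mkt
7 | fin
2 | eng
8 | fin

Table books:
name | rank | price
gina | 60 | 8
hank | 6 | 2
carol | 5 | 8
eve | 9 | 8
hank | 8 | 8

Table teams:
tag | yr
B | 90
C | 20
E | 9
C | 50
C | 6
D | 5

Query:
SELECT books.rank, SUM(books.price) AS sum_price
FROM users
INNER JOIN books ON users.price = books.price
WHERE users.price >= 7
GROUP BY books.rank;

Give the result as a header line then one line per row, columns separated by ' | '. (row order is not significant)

== RESULT ==
books.rank | sum_price
60 | 16
5 | 16
9 | 16
8 | 16

Derivation:
After JOIN books (9 rows):
users.price | users.dept | books.name | books.rank | books.price
8 | fin | gina | 60 | 8
8 | fin | carol | 5 | 8
8 | fin | eve | 9 | 8
8 | fin | hank | 8 | 8
2 | eng | hank | 6 | 2
8 | fin | gina | 60 | 8
8 | fin | carol | 5 | 8
8 | fin | eve | 9 | 8
8 | fin | hank | 8 | 8
After WHERE (8 rows):
users.price | users.dept | books.name | books.rank | books.price
8 | fin | gina | 60 | 8
8 | fin | carol | 5 | 8
8 | fin | eve | 9 | 8
8 | fin | hank | 8 | 8
8 | fin | gina | 60 | 8
8 | fin | carol | 5 | 8
8 | fin | eve | 9 | 8
8 | fin | hank | 8 | 8
After GROUP BY (4 rows):
books.rank | sum_price
60 | 16
5 | 16
9 | 16
8 | 16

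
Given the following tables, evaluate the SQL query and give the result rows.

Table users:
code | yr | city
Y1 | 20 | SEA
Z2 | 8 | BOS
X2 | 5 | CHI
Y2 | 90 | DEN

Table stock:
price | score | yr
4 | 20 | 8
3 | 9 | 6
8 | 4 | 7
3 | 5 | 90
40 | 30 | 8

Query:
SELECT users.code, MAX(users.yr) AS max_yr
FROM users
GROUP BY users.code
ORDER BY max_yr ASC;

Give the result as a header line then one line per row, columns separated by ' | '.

After GROUP BY (4 rows):
users.code | max_yr
Y1 | 20
Z2 | 8
X2 | 5
Y2 | 90
After ORDER BY (4 rows):
users.code | max_yr
X2 | 5
Z2 | 8
Y1 | 20
Y2 | 90

== RESULT ==
users.code | max_yr
X2 | 5
Z2 | 8
Y1 | 20
Y2 | 90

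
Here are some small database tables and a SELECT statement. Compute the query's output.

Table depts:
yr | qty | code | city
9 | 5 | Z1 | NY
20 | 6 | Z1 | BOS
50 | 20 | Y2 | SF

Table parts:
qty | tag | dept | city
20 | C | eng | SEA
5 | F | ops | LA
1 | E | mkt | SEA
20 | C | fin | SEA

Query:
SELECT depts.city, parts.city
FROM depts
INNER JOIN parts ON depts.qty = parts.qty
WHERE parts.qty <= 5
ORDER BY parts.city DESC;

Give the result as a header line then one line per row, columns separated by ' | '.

After JOIN parts (3 rows):
depts.yr | depts.qty | depts.code | depts.city | parts.qty | parts.tag | parts.dept | parts.city
9 | 5 | Z1 | NY | 5 | F | ops | LA
50 | 20 | Y2 | SF | 20 | C | eng | SEA
50 | 20 | Y2 | SF | 20 | C | fin | SEA
After WHERE (1 rows):
depts.yr | depts.qty | depts.code | depts.city | parts.qty | parts.tag | parts.dept | parts.city
9 | 5 | Z1 | NY | 5 | F | ops | LA
After SELECT (1 rows):
depts.city | parts.city
NY | LA
After ORDER BY (1 rows):
depts.city | parts.city
NY | LA

== RESULT ==
depts.city | parts.city
NY | LA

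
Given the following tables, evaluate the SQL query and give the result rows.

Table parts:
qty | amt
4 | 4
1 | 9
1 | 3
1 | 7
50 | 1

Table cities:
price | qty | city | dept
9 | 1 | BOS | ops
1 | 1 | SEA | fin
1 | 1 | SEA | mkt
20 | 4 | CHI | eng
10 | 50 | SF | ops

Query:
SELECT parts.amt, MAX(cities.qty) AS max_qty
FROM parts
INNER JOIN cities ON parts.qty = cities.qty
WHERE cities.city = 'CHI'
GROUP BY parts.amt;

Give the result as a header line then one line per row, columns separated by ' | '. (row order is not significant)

== RESULT ==
parts.amt | max_qty
4 | 4

Derivation:
After JOIN cities (11 rows):
parts.qty | parts.amt | cities.price | cities.qty | cities.city | cities.dept
4 | 4 | 20 | 4 | CHI | eng
1 | 9 | 9 | 1 | BOS | ops
1 | 9 | 1 | 1 | SEA | fin
1 | 9 | 1 | 1 | SEA | mkt
1 | 3 | 9 | 1 | BOS | ops
1 | 3 | 1 | 1 | SEA | fin
1 | 3 | 1 | 1 | SEA | mkt
1 | 7 | 9 | 1 | BOS | ops
1 | 7 | 1 | 1 | SEA | fin
1 | 7 | 1 | 1 | SEA | mkt
50 | 1 | 10 | 50 | SF | ops
After WHERE (1 rows):
parts.qty | parts.amt | cities.price | cities.qty | cities.city | cities.dept
4 | 4 | 20 | 4 | CHI | eng
After GROUP BY (1 rows):
parts.amt | max_qty
4 | 4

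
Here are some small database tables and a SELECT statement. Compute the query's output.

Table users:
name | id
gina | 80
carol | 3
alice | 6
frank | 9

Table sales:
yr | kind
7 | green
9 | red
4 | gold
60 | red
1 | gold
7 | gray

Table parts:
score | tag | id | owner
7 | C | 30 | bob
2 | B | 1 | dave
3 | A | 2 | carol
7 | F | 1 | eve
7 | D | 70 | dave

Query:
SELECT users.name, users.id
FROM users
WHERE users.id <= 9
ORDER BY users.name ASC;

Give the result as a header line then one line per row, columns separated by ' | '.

== RESULT ==
users.name | users.id
alice | 6
carol | 3
frank | 9

Derivation:
After WHERE (3 rows):
users.name | users.id
carol | 3
alice | 6
frank | 9
After SELECT (3 rows):
users.name | users.id
carol | 3
alice | 6
frank | 9
After ORDER BY (3 rows):
users.name | users.id
alice | 6
carol | 3
frank | 9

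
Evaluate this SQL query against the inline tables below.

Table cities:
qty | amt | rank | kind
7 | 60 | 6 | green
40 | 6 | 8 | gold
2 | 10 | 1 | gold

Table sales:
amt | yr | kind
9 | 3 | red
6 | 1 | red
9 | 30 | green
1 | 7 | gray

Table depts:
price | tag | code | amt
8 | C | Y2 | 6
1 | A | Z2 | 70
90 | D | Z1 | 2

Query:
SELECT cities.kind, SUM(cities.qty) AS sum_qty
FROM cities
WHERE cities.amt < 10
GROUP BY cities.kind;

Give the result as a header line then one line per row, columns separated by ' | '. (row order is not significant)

After WHERE (1 rows):
cities.qty | cities.amt | cities.rank | cities.kind
40 | 6 | 8 | gold
After GROUP BY (1 rows):
cities.kind | sum_qty
gold | 40

== RESULT ==
cities.kind | sum_qty
gold | 40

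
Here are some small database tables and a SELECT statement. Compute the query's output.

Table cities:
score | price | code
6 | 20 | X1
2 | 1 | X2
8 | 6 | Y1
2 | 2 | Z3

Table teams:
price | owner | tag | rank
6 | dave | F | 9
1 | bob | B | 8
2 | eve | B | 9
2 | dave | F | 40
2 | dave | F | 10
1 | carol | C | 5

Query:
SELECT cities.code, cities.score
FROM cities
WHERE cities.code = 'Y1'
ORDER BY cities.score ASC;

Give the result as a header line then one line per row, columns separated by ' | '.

== RESULT ==
cities.code | cities.score
Y1 | 8

Derivation:
After WHERE (1 rows):
cities.score | cities.price | cities.code
8 | 6 | Y1
After SELECT (1 rows):
cities.code | cities.score
Y1 | 8
After ORDER BY (1 rows):
cities.code | cities.score
Y1 | 8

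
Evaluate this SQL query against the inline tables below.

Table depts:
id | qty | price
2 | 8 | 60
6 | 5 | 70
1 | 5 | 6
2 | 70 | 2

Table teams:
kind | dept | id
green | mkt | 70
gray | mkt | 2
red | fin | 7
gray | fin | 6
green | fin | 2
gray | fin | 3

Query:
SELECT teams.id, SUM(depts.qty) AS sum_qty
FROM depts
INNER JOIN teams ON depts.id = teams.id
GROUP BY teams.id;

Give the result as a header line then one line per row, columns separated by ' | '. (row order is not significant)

== RESULT ==
teams.id | sum_qty
2 | 156
6 | 5

Derivation:
After JOIN teams (5 rows):
depts.id | depts.qty | depts.price | teams.kind | teams.dept | teams.id
2 | 8 | 60 | gray | mkt | 2
2 | 8 | 60 | green | fin | 2
6 | 5 | 70 | gray | fin | 6
2 | 70 | 2 | gray | mkt | 2
2 | 70 | 2 | green | fin | 2
After GROUP BY (2 rows):
teams.id | sum_qty
2 | 156
6 | 5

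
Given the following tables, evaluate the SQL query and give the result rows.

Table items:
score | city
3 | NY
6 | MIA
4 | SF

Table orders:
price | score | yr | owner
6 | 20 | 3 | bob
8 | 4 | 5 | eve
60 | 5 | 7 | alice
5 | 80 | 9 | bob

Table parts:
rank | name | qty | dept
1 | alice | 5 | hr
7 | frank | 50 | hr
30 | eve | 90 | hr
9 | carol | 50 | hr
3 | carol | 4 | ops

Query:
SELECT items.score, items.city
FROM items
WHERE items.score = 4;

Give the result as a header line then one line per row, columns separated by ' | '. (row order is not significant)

== RESULT ==
items.score | items.city
4 | SF

Derivation:
After WHERE (1 rows):
items.score | items.city
4 | SF
After SELECT (1 rows):
items.score | items.city
4 | SF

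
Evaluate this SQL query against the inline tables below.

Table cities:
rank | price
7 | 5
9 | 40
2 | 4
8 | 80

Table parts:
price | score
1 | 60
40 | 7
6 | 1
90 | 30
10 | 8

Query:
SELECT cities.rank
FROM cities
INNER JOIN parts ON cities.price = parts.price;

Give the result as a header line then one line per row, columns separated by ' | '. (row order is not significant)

After JOIN parts (1 rows):
cities.rank | cities.price | parts.price | parts.score
9 | 40 | 40 | 7
After SELECT (1 rows):
cities.rank
9

== RESULT ==
cities.rank
9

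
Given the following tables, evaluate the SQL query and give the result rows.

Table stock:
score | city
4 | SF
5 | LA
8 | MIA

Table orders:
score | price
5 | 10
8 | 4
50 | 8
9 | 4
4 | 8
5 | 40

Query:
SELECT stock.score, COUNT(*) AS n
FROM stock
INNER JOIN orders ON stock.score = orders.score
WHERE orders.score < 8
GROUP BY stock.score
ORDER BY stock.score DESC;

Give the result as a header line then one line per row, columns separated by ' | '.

After JOIN orders (4 rows):
stock.score | stock.city | orders.score | orders.price
4 | SF | 4 | 8
5 | LA | 5 | 10
5 | LA | 5 | 40
8 | MIA | 8 | 4
After WHERE (3 rows):
stock.score | stock.city | orders.score | orders.price
4 | SF | 4 | 8
5 | LA | 5 | 10
5 | LA | 5 | 40
After GROUP BY (2 rows):
stock.score | n
4 | 1
5 | 2
After ORDER BY (2 rows):
stock.score | n
5 | 2
4 | 1

== RESULT ==
stock.score | n
5 | 2
4 | 1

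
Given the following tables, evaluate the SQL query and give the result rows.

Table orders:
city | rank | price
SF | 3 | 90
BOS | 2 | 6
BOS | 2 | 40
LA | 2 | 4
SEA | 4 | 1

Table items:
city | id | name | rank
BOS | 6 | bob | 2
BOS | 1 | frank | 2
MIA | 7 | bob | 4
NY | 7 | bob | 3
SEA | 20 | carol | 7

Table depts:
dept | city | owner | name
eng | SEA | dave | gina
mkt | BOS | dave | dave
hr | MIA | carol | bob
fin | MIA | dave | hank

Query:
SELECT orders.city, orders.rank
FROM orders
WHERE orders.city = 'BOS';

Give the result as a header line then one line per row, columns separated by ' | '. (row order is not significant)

After WHERE (2 rows):
orders.city | orders.rank | orders.price
BOS | 2 | 6
BOS | 2 | 40
After SELECT (2 rows):
orders.city | orders.rank
BOS | 2
BOS | 2

== RESULT ==
orders.city | orders.rank
BOS | 2
BOS | 2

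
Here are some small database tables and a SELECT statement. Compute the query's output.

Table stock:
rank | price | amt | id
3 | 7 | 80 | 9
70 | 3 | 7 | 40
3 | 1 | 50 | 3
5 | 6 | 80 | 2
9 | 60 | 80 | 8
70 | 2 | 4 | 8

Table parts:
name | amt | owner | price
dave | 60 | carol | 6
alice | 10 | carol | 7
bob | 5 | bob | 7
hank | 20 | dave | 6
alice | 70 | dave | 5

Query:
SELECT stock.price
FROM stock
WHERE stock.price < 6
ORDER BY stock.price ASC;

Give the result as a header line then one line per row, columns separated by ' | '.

== RESULT ==
stock.price
1
2
3

Derivation:
After WHERE (3 rows):
stock.rank | stock.price | stock.amt | stock.id
70 | 3 | 7 | 40
3 | 1 | 50 | 3
70 | 2 | 4 | 8
After SELECT (3 rows):
stock.price
3
1
2
After ORDER BY (3 rows):
stock.price
1
2
3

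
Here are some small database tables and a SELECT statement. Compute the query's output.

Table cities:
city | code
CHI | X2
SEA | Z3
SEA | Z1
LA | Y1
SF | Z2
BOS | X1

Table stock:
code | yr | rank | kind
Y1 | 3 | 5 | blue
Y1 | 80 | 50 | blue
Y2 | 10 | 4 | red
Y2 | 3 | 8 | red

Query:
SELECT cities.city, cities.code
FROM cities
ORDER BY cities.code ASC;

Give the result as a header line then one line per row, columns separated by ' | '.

After SELECT (6 rows):
cities.city | cities.code
CHI | X2
SEA | Z3
SEA | Z1
LA | Y1
SF | Z2
BOS | X1
After ORDER BY (6 rows):
cities.city | cities.code
BOS | X1
CHI | X2
LA | Y1
SEA | Z1
SF | Z2
SEA | Z3

== RESULT ==
cities.city | cities.code
BOS | X1
CHI | X2
LA | Y1
SEA | Z1
SF | Z2
SEA | Z3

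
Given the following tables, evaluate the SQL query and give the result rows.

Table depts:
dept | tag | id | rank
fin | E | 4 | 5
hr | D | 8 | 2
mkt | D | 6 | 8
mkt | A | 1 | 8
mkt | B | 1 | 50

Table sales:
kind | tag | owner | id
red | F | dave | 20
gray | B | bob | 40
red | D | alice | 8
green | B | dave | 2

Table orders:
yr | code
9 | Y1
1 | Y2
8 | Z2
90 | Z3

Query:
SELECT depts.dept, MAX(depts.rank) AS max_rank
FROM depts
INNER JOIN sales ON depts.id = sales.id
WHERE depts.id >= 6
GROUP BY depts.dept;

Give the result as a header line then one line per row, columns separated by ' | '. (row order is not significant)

== RESULT ==
depts.dept | max_rank
hr | 2

Derivation:
After JOIN sales (1 rows):
depts.dept | depts.tag | depts.id | depts.rank | sales.kind | sales.tag | sales.owner | sales.id
hr | D | 8 | 2 | red | D | alice | 8
After WHERE (1 rows):
depts.dept | depts.tag | depts.id | depts.rank | sales.kind | sales.tag | sales.owner | sales.id
hr | D | 8 | 2 | red | D | alice | 8
After GROUP BY (1 rows):
depts.dept | max_rank
hr | 2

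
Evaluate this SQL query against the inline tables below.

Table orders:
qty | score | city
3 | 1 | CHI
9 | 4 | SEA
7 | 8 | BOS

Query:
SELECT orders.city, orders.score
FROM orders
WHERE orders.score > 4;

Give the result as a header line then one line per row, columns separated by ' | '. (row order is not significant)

== RESULT ==
orders.city | orders.score
BOS | 8

Derivation:
After WHERE (1 rows):
orders.qty | orders.score | orders.city
7 | 8 | BOS
After SELECT (1 rows):
orders.city | orders.score
BOS | 8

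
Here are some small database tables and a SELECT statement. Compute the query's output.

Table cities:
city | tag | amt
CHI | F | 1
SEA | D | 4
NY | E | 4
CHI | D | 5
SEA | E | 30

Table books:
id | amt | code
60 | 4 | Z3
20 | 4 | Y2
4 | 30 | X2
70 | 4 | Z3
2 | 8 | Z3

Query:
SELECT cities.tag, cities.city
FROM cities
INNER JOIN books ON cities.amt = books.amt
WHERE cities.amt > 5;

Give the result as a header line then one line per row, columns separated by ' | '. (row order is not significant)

== RESULT ==
cities.tag | cities.city
E | SEA

Derivation:
After JOIN books (7 rows):
cities.city | cities.tag | cities.amt | books.id | books.amt | books.code
SEA | D | 4 | 60 | 4 | Z3
SEA | D | 4 | 20 | 4 | Y2
SEA | D | 4 | 70 | 4 | Z3
NY | E | 4 | 60 | 4 | Z3
NY | E | 4 | 20 | 4 | Y2
NY | E | 4 | 70 | 4 | Z3
SEA | E | 30 | 4 | 30 | X2
After WHERE (1 rows):
cities.city | cities.tag | cities.amt | books.id | books.amt | books.code
SEA | E | 30 | 4 | 30 | X2
After SELECT (1 rows):
cities.tag | cities.city
E | SEA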